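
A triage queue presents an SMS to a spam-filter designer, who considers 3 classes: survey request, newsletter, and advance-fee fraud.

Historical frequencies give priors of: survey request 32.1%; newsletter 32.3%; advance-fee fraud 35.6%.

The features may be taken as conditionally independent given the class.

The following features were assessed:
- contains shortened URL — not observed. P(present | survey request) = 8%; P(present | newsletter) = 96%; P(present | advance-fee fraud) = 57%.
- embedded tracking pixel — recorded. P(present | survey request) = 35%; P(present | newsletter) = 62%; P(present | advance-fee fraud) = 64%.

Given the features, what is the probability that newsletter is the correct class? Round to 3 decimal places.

0.038

For each hypothesis, the unnormalized posterior weight is prior × product of the feature likelihoods (using 1 − P(present | H) for each absent feature):
  survey request: 0.321 × (1 − 0.08) × 0.35 = 0.10336
  newsletter: 0.323 × (1 − 0.96) × 0.62 = 0.0080104
  advance-fee fraud: 0.356 × (1 − 0.57) × 0.64 = 0.097971
Marginal likelihood of the evidence = 0.20934.
P(newsletter | evidence) = 0.0080104 / 0.20934 ≈ 0.038.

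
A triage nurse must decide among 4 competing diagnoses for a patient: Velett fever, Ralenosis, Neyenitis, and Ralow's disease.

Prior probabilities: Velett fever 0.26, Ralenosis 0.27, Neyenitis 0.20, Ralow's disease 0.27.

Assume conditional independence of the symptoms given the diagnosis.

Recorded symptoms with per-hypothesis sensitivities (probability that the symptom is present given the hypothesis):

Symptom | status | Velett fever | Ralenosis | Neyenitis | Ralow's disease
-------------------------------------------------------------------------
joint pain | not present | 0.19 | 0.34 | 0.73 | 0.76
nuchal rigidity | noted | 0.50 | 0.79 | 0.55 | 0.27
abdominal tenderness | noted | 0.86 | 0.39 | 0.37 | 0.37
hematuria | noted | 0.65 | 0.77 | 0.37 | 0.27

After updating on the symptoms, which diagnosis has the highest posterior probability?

Velett fever

By Bayes' rule with conditional independence, the unnormalized weight for each hypothesis is prior × ∏ likelihoods (using 1 − P(present | H) for each absent symptom):
  Velett fever: 0.26 × (1 − 0.19) × 0.50 × 0.86 × 0.65 = 0.058863
  Ralenosis: 0.27 × (1 − 0.34) × 0.79 × 0.39 × 0.77 = 0.042276
  Neyenitis: 0.20 × (1 − 0.73) × 0.55 × 0.37 × 0.37 = 0.0040659
  Ralow's disease: 0.27 × (1 − 0.76) × 0.27 × 0.37 × 0.27 = 0.0017479
Marginal likelihood of the evidence = 0.10695.
P(Velett fever | evidence) ≈ 0.058863 / 0.10695 ≈ 0.550
P(Ralenosis | evidence) ≈ 0.042276 / 0.10695 ≈ 0.395
P(Neyenitis | evidence) ≈ 0.0040659 / 0.10695 ≈ 0.038
P(Ralow's disease | evidence) ≈ 0.0017479 / 0.10695 ≈ 0.016
The largest is 0.550, so Velett fever is most probable.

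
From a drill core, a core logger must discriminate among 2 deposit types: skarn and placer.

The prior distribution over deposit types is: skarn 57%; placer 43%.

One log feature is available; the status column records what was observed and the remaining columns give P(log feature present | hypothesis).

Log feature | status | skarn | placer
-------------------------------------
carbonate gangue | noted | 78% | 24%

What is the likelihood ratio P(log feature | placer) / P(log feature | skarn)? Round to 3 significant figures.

0.308

The Bayes factor is the ratio of the two likelihoods.
  placer: 0.24
  skarn: 0.78
Bayes factor = 0.24 / 0.78 ≈ 0.308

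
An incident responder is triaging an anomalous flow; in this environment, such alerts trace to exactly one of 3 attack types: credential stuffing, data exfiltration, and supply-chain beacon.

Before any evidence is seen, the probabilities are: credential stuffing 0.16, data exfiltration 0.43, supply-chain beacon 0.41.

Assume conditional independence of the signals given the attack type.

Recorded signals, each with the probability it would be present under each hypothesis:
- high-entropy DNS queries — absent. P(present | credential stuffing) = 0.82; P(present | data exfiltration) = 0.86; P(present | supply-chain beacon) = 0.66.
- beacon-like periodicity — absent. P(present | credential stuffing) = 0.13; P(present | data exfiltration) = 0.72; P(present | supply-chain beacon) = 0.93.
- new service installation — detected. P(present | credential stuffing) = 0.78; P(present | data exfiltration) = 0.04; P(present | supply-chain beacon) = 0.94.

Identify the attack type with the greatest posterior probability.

Multiply each prior by the joint likelihood of the signal pattern (using 1 − P(present | H) for each absent signal):
  credential stuffing: 0.16 × (1 − 0.82) × (1 − 0.13) × 0.78 = 0.019544
  data exfiltration: 0.43 × (1 − 0.86) × (1 − 0.72) × 0.04 = 0.00067424
  supply-chain beacon: 0.41 × (1 − 0.66) × (1 − 0.93) × 0.94 = 0.0091725
Marginal likelihood of the evidence = 0.02939.
P(credential stuffing | evidence) ≈ 0.019544 / 0.02939 ≈ 0.665
P(data exfiltration | evidence) ≈ 0.00067424 / 0.02939 ≈ 0.023
P(supply-chain beacon | evidence) ≈ 0.0091725 / 0.02939 ≈ 0.312
The largest is 0.665, so credential stuffing is most probable.

credential stuffing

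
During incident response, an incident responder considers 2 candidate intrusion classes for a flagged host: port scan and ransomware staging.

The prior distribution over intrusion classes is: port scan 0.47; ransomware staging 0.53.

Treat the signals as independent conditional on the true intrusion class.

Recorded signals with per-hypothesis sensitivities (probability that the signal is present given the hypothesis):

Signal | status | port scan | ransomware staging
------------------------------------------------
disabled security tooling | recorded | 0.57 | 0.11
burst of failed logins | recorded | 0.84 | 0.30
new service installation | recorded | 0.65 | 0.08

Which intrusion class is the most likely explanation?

Multiply each prior by the joint likelihood of the signal pattern:
  port scan: 0.47 × 0.57 × 0.84 × 0.65 = 0.14627
  ransomware staging: 0.53 × 0.11 × 0.30 × 0.08 = 0.0013992
Normalizing constant Z = 0.14627 + 0.0013992 = 0.14767.
P(port scan | evidence) ≈ 0.14627 / 0.14767 ≈ 0.991
P(ransomware staging | evidence) ≈ 0.0013992 / 0.14767 ≈ 0.009
The largest is 0.991, so port scan is most probable.

port scan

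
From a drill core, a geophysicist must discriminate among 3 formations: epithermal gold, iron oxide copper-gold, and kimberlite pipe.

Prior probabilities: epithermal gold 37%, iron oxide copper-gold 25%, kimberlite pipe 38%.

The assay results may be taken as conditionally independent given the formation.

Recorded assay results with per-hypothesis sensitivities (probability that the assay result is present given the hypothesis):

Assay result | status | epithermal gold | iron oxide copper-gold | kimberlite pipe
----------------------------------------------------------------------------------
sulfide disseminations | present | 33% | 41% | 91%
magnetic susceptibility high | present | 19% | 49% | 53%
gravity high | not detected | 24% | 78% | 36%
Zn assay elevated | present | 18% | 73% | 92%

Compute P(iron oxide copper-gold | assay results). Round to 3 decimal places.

0.068

For each hypothesis, the unnormalized posterior weight is prior × product of the assay result likelihoods (using 1 − P(present | H) for each absent assay result):
  epithermal gold: 0.37 × 0.33 × 0.19 × (1 − 0.24) × 0.18 = 0.0031736
  iron oxide copper-gold: 0.25 × 0.41 × 0.49 × (1 − 0.78) × 0.73 = 0.0080661
  kimberlite pipe: 0.38 × 0.91 × 0.53 × (1 − 0.36) × 0.92 = 0.10791
Marginal likelihood of the evidence = 0.11915.
P(iron oxide copper-gold | evidence) = 0.0080661 / 0.11915 ≈ 0.068.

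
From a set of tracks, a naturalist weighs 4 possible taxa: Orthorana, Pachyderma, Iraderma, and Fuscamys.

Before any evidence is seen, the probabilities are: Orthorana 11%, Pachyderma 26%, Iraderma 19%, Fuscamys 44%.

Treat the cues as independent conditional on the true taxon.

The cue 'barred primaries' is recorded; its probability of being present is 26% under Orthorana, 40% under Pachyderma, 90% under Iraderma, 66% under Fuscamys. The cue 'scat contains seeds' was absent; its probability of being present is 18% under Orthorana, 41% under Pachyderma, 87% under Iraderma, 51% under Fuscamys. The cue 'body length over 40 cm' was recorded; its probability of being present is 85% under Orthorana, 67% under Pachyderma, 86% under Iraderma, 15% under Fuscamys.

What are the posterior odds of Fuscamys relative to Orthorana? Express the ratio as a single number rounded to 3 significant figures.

Unnormalized posterior weight (prior times the cue likelihoods) for each of the two hypotheses (using 1 − P(present | H) for each absent cue):
  Fuscamys: 0.44 × 0.66 × (1 − 0.51) × 0.15 = 0.021344
  Orthorana: 0.11 × 0.26 × (1 − 0.18) × 0.85 = 0.019934
Odds(Fuscamys : Orthorana) = 0.021344 / 0.019934 ≈ 1.07.

1.07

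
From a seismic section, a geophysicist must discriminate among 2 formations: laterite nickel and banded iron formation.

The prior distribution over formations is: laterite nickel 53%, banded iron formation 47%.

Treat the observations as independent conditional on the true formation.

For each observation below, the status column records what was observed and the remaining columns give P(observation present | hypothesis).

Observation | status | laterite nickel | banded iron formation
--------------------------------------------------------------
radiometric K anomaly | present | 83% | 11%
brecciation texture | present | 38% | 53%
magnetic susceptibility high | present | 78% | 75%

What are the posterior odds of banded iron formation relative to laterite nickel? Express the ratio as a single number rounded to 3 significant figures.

Posterior odds equal prior odds times the likelihood ratio; only the two competing hypotheses matter.
  banded iron formation: 0.47 × 0.11 × 0.53 × 0.75 = 0.020551
  laterite nickel: 0.53 × 0.83 × 0.38 × 0.78 = 0.13039
Odds(banded iron formation : laterite nickel) = 0.020551 / 0.13039 ≈ 0.158.

0.158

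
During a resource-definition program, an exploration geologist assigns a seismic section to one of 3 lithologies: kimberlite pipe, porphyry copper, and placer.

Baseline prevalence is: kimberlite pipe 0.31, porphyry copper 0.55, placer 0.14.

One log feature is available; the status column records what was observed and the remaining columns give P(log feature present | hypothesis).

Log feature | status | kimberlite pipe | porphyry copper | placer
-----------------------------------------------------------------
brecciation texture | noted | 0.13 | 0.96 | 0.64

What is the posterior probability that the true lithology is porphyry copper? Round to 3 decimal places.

For each hypothesis, the unnormalized posterior weight is prior × likelihood:
  kimberlite pipe: 0.31 × 0.13 = 0.0403
  porphyry copper: 0.55 × 0.96 = 0.528
  placer: 0.14 × 0.64 = 0.0896
Marginal likelihood of the evidence = 0.6579.
P(porphyry copper | evidence) = 0.528 / 0.6579 ≈ 0.803.

0.803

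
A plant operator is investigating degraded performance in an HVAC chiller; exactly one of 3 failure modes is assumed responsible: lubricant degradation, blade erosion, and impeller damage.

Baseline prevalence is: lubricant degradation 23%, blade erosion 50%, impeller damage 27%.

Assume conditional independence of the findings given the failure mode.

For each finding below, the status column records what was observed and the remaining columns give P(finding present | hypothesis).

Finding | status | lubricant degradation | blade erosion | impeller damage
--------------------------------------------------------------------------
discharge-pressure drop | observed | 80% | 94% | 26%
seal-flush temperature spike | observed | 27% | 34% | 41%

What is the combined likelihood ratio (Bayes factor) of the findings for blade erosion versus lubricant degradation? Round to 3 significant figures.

1.48

Joint likelihood of the evidence pattern under each hypothesis:
  blade erosion: 0.94 × 0.34 = 0.3196
  lubricant degradation: 0.80 × 0.27 = 0.216
Bayes factor = 0.3196 / 0.216 ≈ 1.48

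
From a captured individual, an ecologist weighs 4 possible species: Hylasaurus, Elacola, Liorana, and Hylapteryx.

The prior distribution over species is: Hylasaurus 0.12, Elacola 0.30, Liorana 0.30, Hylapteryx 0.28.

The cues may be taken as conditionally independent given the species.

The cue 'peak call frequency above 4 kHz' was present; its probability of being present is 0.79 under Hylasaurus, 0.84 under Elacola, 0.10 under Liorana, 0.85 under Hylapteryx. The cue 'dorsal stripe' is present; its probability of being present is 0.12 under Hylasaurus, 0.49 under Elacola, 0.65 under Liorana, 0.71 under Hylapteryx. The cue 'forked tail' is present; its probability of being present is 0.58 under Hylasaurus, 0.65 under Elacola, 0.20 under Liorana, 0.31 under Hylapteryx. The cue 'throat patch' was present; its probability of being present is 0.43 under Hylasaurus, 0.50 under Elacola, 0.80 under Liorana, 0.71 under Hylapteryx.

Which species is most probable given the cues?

Elacola

Multiply each prior by the joint likelihood of the cue pattern:
  Hylasaurus: 0.12 × 0.79 × 0.12 × 0.58 × 0.43 = 0.0028372
  Elacola: 0.30 × 0.84 × 0.49 × 0.65 × 0.50 = 0.040131
  Liorana: 0.30 × 0.10 × 0.65 × 0.20 × 0.80 = 0.00312
  Hylapteryx: 0.28 × 0.85 × 0.71 × 0.31 × 0.71 = 0.037192
Marginal likelihood of the evidence = 0.083281.
P(Hylasaurus | evidence) ≈ 0.0028372 / 0.083281 ≈ 0.034
P(Elacola | evidence) ≈ 0.040131 / 0.083281 ≈ 0.482
P(Liorana | evidence) ≈ 0.00312 / 0.083281 ≈ 0.037
P(Hylapteryx | evidence) ≈ 0.037192 / 0.083281 ≈ 0.447
The largest is 0.482, so Elacola is most probable.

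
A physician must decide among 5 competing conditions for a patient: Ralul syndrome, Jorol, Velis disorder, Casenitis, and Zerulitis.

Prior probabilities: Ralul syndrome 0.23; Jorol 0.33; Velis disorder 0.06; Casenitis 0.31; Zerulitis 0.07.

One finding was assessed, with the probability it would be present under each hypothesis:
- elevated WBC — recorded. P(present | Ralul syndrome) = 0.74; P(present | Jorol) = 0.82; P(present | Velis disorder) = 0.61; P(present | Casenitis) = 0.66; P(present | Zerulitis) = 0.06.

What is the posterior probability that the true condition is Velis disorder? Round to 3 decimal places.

0.053

For each hypothesis, the unnormalized posterior weight is prior × likelihood:
  Ralul syndrome: 0.23 × 0.74 = 0.1702
  Jorol: 0.33 × 0.82 = 0.2706
  Velis disorder: 0.06 × 0.61 = 0.0366
  Casenitis: 0.31 × 0.66 = 0.2046
  Zerulitis: 0.07 × 0.06 = 0.0042
Marginal likelihood of the evidence = 0.6862.
P(Velis disorder | evidence) = 0.0366 / 0.6862 ≈ 0.053.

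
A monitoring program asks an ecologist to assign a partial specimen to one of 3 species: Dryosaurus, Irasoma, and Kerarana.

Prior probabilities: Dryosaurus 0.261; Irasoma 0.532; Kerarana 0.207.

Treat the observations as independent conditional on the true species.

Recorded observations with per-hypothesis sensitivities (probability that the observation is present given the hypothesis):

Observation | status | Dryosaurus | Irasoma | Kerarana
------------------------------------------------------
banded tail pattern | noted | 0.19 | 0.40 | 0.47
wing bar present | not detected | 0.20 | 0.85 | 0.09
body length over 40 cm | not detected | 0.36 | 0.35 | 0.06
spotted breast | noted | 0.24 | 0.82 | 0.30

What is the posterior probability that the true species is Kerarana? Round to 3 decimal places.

For each hypothesis, the unnormalized posterior weight is prior × product of the observation likelihoods (using 1 − P(present | H) for each absent observation):
  Dryosaurus: 0.261 × 0.19 × (1 − 0.20) × (1 − 0.36) × 0.24 = 0.0060936
  Irasoma: 0.532 × 0.40 × (1 − 0.85) × (1 − 0.35) × 0.82 = 0.017013
  Kerarana: 0.207 × 0.47 × (1 − 0.09) × (1 − 0.06) × 0.30 = 0.024967
The unnormalized weights sum to 0.048074.
P(Kerarana | evidence) = 0.024967 / 0.048074 ≈ 0.519.

0.519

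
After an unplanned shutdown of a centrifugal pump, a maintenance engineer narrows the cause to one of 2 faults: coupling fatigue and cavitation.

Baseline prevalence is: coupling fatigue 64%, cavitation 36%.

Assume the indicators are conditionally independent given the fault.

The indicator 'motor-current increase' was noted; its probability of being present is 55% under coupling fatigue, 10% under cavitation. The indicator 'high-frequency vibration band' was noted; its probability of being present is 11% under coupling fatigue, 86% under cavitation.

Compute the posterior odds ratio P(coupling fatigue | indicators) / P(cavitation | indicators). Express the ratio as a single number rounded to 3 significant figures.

1.25

Posterior odds equal prior odds times the likelihood ratio; only the two competing hypotheses matter.
  coupling fatigue: 0.64 × 0.55 × 0.11 = 0.03872
  cavitation: 0.36 × 0.10 × 0.86 = 0.03096
Odds(coupling fatigue : cavitation) = 0.03872 / 0.03096 ≈ 1.25.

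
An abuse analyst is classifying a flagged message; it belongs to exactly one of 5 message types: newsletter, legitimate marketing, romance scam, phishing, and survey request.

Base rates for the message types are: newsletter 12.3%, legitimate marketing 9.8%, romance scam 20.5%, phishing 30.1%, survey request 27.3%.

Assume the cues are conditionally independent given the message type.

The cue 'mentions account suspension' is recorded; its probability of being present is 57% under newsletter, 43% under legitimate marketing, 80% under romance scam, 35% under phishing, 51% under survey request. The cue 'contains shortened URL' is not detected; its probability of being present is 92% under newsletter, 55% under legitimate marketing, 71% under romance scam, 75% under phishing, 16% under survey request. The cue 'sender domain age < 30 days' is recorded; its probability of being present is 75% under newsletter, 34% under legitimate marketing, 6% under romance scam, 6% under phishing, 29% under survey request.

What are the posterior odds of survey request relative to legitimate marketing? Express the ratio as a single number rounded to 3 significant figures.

5.26

The normalizing constant cancels in an odds ratio, so compute prior × likelihood for the two hypotheses only (using 1 − P(present | H) for each absent cue):
  survey request: 0.273 × 0.51 × (1 − 0.16) × 0.29 = 0.033916
  legitimate marketing: 0.098 × 0.43 × (1 − 0.55) × 0.34 = 0.0064474
Posterior odds = 0.033916 / 0.0064474 ≈ 5.26.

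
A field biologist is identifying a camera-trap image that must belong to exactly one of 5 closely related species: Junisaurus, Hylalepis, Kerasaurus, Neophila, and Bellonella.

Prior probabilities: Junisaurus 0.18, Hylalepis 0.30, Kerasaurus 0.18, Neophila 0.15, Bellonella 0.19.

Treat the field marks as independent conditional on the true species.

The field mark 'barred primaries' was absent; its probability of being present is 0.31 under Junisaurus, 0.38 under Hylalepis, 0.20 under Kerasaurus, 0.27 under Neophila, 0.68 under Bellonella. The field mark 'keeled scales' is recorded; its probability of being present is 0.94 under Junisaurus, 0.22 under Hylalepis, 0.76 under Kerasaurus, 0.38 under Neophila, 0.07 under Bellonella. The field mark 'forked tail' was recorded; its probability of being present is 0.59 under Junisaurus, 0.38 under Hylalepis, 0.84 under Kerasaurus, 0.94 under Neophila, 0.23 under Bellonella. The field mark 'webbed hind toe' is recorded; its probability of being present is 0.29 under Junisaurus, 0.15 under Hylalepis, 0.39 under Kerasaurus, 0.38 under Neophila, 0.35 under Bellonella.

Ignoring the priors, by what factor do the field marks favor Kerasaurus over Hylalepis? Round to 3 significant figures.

Joint likelihood of the field mark pattern under each hypothesis (using 1 − P(present | H) for each absent field mark):
  Kerasaurus: (1 − 0.20) × 0.76 × 0.84 × 0.39 = 0.19918
  Hylalepis: (1 − 0.38) × 0.22 × 0.38 × 0.15 = 0.0077748
Bayes factor = 0.19918 / 0.0077748 ≈ 25.6

25.6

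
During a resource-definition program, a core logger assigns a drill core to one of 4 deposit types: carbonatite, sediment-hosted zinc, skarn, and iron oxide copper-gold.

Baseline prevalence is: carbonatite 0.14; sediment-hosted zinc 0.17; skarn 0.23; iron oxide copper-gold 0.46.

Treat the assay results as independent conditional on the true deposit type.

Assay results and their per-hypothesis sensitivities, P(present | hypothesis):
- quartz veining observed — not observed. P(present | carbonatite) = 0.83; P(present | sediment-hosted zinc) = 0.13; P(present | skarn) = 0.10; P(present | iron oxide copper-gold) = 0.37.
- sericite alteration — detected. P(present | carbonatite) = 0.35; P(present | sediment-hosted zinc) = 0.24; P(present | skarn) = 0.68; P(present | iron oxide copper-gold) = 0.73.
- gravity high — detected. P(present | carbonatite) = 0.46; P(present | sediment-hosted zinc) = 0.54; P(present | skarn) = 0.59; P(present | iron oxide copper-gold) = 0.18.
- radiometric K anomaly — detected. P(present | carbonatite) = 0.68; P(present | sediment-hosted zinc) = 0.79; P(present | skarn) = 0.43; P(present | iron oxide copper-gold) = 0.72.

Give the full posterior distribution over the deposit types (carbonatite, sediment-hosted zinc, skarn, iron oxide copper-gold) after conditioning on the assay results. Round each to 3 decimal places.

0.032, 0.187, 0.442, 0.339

For each hypothesis, the unnormalized posterior weight is prior × product of the assay result likelihoods (using 1 − P(present | H) for each absent assay result):
  carbonatite: 0.14 × (1 − 0.83) × 0.35 × 0.46 × 0.68 = 0.0026056
  sediment-hosted zinc: 0.17 × (1 − 0.13) × 0.24 × 0.54 × 0.79 = 0.015143
  skarn: 0.23 × (1 − 0.10) × 0.68 × 0.59 × 0.43 = 0.035711
  iron oxide copper-gold: 0.46 × (1 − 0.37) × 0.73 × 0.18 × 0.72 = 0.027417
Normalizing constant Z = 0.0026056 + 0.015143 + 0.035711 + 0.027417 = 0.080876.
P(carbonatite | evidence) = 0.0026056 / 0.080876 ≈ 0.032
P(sediment-hosted zinc | evidence) = 0.015143 / 0.080876 ≈ 0.187
P(skarn | evidence) = 0.035711 / 0.080876 ≈ 0.442
P(iron oxide copper-gold | evidence) = 0.027417 / 0.080876 ≈ 0.339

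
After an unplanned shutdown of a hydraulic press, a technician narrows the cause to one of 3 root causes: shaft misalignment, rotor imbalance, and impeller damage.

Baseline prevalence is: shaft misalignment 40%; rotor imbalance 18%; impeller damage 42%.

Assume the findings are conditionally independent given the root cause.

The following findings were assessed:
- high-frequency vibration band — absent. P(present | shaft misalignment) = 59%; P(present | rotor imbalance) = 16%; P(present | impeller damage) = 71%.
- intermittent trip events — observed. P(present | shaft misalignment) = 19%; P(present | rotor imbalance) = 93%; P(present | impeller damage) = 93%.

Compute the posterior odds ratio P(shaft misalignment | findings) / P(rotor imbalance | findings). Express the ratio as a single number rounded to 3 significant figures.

0.222

The normalizing constant cancels in an odds ratio, so compute prior × likelihood for the two hypotheses only (using 1 − P(present | H) for each absent finding):
  shaft misalignment: 0.40 × (1 − 0.59) × 0.19 = 0.03116
  rotor imbalance: 0.18 × (1 − 0.16) × 0.93 = 0.14062
Posterior odds = 0.03116 / 0.14062 ≈ 0.222.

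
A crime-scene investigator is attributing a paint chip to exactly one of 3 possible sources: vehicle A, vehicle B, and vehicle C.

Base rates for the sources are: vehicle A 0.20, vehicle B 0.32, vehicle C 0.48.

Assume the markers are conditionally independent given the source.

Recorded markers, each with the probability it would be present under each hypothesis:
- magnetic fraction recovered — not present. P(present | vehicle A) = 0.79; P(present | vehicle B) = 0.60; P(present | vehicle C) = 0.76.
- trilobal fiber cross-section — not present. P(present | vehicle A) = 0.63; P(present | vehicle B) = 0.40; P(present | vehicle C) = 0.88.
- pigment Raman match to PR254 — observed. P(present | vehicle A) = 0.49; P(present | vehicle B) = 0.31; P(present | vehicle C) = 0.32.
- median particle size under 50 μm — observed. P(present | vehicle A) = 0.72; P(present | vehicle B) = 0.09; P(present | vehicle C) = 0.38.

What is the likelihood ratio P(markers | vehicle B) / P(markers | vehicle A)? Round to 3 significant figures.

The Bayes factor is the ratio of the joint likelihoods of the marker pattern under the two hypotheses (using 1 − P(present | H) for each absent marker).
  vehicle B: (1 − 0.60) × (1 − 0.40) × 0.31 × 0.09 = 0.006696
  vehicle A: (1 − 0.79) × (1 − 0.63) × 0.49 × 0.72 = 0.027413
Bayes factor = 0.006696 / 0.027413 ≈ 0.244

0.244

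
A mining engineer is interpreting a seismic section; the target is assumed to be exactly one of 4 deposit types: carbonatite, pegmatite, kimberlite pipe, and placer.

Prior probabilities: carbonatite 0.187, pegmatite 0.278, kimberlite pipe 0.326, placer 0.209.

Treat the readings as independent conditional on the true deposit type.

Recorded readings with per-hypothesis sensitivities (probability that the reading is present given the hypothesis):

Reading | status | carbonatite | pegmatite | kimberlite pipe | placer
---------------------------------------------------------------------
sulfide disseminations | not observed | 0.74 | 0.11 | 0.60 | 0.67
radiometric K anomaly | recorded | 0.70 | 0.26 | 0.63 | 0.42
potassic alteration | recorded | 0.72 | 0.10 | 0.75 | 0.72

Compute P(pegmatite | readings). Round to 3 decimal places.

0.057

For each hypothesis, the unnormalized posterior weight is prior × product of the reading likelihoods (using 1 − P(present | H) for each absent reading):
  carbonatite: 0.187 × (1 − 0.74) × 0.70 × 0.72 = 0.024504
  pegmatite: 0.278 × (1 − 0.11) × 0.26 × 0.10 = 0.0064329
  kimberlite pipe: 0.326 × (1 − 0.60) × 0.63 × 0.75 = 0.061614
  placer: 0.209 × (1 − 0.67) × 0.42 × 0.72 = 0.020857
Marginal likelihood of the evidence = 0.11341.
P(pegmatite | evidence) = 0.0064329 / 0.11341 ≈ 0.057.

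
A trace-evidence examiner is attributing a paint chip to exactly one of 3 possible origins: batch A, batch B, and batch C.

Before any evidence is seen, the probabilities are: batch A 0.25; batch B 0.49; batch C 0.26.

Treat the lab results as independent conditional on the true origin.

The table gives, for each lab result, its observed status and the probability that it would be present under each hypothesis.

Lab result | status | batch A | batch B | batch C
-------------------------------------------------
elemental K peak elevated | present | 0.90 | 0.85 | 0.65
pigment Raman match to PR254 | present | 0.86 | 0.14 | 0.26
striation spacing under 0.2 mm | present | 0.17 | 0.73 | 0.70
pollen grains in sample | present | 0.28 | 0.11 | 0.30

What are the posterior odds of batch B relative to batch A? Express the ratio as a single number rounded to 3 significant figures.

Unnormalized posterior weight (prior times the lab result likelihoods) for each of the two hypotheses:
  batch B: 0.49 × 0.85 × 0.14 × 0.73 × 0.11 = 0.0046823
  batch A: 0.25 × 0.90 × 0.86 × 0.17 × 0.28 = 0.0092106
Odds(batch B : batch A) = 0.0046823 / 0.0092106 ≈ 0.508.

0.508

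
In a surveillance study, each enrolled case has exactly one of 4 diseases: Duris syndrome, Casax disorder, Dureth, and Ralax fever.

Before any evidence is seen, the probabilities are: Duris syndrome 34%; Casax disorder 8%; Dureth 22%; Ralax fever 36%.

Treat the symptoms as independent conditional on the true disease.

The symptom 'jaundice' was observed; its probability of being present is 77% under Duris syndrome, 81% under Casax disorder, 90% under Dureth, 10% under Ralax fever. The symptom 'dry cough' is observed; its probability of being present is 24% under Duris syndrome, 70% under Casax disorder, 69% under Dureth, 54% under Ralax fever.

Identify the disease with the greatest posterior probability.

Dureth

For each hypothesis, the unnormalized posterior weight is prior × product of the symptom likelihoods:
  Duris syndrome: 0.34 × 0.77 × 0.24 = 0.062832
  Casax disorder: 0.08 × 0.81 × 0.70 = 0.04536
  Dureth: 0.22 × 0.90 × 0.69 = 0.13662
  Ralax fever: 0.36 × 0.10 × 0.54 = 0.01944
Normalizing constant Z = 0.062832 + 0.04536 + 0.13662 + 0.01944 = 0.26425.
P(Duris syndrome | evidence) ≈ 0.062832 / 0.26425 ≈ 0.238
P(Casax disorder | evidence) ≈ 0.04536 / 0.26425 ≈ 0.172
P(Dureth | evidence) ≈ 0.13662 / 0.26425 ≈ 0.517
P(Ralax fever | evidence) ≈ 0.01944 / 0.26425 ≈ 0.074
The largest is 0.517, so Dureth is most probable.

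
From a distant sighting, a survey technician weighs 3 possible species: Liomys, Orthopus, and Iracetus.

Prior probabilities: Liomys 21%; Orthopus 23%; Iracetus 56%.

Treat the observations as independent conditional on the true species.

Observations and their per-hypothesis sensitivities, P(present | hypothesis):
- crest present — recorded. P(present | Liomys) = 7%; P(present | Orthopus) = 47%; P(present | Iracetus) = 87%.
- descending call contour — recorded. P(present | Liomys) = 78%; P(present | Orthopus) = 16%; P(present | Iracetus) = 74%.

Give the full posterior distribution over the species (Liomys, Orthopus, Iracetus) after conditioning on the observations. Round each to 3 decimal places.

Multiply each prior by the joint likelihood of the evidence pattern:
  Liomys: 0.21 × 0.07 × 0.78 = 0.011466
  Orthopus: 0.23 × 0.47 × 0.16 = 0.017296
  Iracetus: 0.56 × 0.87 × 0.74 = 0.36053
Marginal likelihood of the evidence = 0.38929.
P(Liomys | evidence) = 0.011466 / 0.38929 ≈ 0.029
P(Orthopus | evidence) = 0.017296 / 0.38929 ≈ 0.044
P(Iracetus | evidence) = 0.36053 / 0.38929 ≈ 0.926

0.029, 0.044, 0.926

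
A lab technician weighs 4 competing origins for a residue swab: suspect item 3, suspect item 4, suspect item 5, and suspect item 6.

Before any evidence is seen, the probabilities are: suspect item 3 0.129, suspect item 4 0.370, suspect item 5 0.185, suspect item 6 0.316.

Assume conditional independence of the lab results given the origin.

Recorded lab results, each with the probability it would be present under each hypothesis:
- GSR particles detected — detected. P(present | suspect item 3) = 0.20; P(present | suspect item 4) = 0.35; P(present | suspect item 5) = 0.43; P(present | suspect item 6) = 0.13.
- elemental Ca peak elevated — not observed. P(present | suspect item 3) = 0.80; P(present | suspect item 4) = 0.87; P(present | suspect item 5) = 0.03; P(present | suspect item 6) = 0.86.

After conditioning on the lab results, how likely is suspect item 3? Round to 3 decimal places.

By Bayes' rule with conditional independence, the unnormalized weight for each hypothesis is prior × ∏ likelihoods (using 1 − P(present | H) for each absent lab result):
  suspect item 3: 0.129 × 0.20 × (1 − 0.80) = 0.00516
  suspect item 4: 0.370 × 0.35 × (1 − 0.87) = 0.016835
  suspect item 5: 0.185 × 0.43 × (1 − 0.03) = 0.077163
  suspect item 6: 0.316 × 0.13 × (1 − 0.86) = 0.0057512
The unnormalized weights sum to 0.10491.
P(suspect item 3 | evidence) = 0.00516 / 0.10491 ≈ 0.049.

0.049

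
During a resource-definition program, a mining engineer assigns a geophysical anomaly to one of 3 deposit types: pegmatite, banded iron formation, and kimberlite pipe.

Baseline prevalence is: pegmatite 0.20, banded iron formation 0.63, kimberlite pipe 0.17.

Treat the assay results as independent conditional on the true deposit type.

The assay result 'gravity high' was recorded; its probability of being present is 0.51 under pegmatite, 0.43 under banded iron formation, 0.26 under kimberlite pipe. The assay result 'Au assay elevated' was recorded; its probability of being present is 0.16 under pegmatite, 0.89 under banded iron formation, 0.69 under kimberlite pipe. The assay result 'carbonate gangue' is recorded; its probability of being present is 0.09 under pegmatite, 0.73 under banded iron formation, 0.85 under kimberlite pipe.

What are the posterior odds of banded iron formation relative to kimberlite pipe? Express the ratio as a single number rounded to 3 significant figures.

6.79

Unnormalized posterior weight (prior times the assay result likelihoods) for each of the two hypotheses:
  banded iron formation: 0.63 × 0.43 × 0.89 × 0.73 = 0.176
  kimberlite pipe: 0.17 × 0.26 × 0.69 × 0.85 = 0.025923
Odds(banded iron formation : kimberlite pipe) = 0.176 / 0.025923 ≈ 6.79.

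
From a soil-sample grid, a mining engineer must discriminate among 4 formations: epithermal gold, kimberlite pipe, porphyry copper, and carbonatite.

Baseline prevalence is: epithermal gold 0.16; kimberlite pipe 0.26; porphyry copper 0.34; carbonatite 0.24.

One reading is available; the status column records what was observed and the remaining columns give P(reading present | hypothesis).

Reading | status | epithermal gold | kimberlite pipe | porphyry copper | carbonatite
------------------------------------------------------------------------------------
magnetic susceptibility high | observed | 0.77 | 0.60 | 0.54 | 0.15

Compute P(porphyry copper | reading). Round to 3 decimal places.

0.368

Multiply each prior by the likelihood of the reading:
  epithermal gold: 0.16 × 0.77 = 0.1232
  kimberlite pipe: 0.26 × 0.60 = 0.156
  porphyry copper: 0.34 × 0.54 = 0.1836
  carbonatite: 0.24 × 0.15 = 0.036
Marginal likelihood of the evidence = 0.4988.
P(porphyry copper | evidence) = 0.1836 / 0.4988 ≈ 0.368.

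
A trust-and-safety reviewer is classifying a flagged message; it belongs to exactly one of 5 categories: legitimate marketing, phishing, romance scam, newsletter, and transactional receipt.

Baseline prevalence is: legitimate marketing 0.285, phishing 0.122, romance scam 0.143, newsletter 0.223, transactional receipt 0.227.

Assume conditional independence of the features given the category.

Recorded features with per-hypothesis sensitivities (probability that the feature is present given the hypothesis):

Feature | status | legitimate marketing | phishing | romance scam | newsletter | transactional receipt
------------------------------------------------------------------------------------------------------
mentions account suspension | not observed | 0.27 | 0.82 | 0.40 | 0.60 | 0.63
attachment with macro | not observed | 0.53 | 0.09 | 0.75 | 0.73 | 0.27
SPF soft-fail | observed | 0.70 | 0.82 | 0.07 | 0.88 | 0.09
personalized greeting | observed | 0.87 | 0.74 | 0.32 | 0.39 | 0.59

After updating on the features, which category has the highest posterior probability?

Multiply each prior by the joint likelihood of the feature pattern (using 1 − P(present | H) for each absent feature):
  legitimate marketing: 0.285 × (1 − 0.27) × (1 − 0.53) × 0.70 × 0.87 = 0.05955
  phishing: 0.122 × (1 − 0.82) × (1 − 0.09) × 0.82 × 0.74 = 0.012126
  romance scam: 0.143 × (1 − 0.40) × (1 − 0.75) × 0.07 × 0.32 = 0.00048048
  newsletter: 0.223 × (1 − 0.60) × (1 − 0.73) × 0.88 × 0.39 = 0.0082656
  transactional receipt: 0.227 × (1 − 0.63) × (1 − 0.27) × 0.09 × 0.59 = 0.0032557
The unnormalized weights sum to 0.083678.
P(legitimate marketing | evidence) ≈ 0.05955 / 0.083678 ≈ 0.712
P(phishing | evidence) ≈ 0.012126 / 0.083678 ≈ 0.145
P(romance scam | evidence) ≈ 0.00048048 / 0.083678 ≈ 0.006
P(newsletter | evidence) ≈ 0.0082656 / 0.083678 ≈ 0.099
P(transactional receipt | evidence) ≈ 0.0032557 / 0.083678 ≈ 0.039
The largest is 0.712, so legitimate marketing is most probable.

legitimate marketing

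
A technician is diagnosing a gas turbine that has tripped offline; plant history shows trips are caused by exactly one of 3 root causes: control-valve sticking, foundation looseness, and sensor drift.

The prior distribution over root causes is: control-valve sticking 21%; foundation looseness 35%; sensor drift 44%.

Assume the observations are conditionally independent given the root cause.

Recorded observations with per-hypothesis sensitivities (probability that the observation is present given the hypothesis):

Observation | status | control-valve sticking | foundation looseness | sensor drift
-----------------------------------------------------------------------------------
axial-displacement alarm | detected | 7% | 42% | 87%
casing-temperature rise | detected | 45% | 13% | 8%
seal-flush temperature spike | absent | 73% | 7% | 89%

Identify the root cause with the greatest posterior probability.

Multiply each prior by the joint likelihood of the evidence pattern (using 1 − P(present | H) for each absent observation):
  control-valve sticking: 0.21 × 0.07 × 0.45 × (1 − 0.73) = 0.0017861
  foundation looseness: 0.35 × 0.42 × 0.13 × (1 − 0.07) = 0.017772
  sensor drift: 0.44 × 0.87 × 0.08 × (1 − 0.89) = 0.0033686
Normalizing constant Z = 0.0017861 + 0.017772 + 0.0033686 = 0.022927.
P(control-valve sticking | evidence) ≈ 0.0017861 / 0.022927 ≈ 0.078
P(foundation looseness | evidence) ≈ 0.017772 / 0.022927 ≈ 0.775
P(sensor drift | evidence) ≈ 0.0033686 / 0.022927 ≈ 0.147
The largest is 0.775, so foundation looseness is most probable.

foundation looseness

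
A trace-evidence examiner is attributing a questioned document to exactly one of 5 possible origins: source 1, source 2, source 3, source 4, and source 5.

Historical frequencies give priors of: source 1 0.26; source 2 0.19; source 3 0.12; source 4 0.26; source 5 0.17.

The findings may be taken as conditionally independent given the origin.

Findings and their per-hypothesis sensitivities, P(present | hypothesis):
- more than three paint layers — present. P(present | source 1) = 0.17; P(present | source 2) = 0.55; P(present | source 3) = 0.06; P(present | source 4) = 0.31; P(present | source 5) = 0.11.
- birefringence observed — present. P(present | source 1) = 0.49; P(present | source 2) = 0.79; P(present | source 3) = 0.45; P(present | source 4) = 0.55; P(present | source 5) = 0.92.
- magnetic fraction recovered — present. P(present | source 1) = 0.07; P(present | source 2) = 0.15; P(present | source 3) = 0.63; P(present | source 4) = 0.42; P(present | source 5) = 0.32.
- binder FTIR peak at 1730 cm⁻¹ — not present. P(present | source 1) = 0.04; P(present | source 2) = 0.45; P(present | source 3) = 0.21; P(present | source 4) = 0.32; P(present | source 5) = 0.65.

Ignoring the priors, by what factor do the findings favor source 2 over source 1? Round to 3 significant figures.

Joint likelihood of the evidence pattern under each hypothesis (using 1 − P(present | H) for each absent finding):
  source 2: 0.55 × 0.79 × 0.15 × (1 − 0.45) = 0.035846
  source 1: 0.17 × 0.49 × 0.07 × (1 − 0.04) = 0.0055978
Bayes factor = 0.035846 / 0.0055978 ≈ 6.40

6.40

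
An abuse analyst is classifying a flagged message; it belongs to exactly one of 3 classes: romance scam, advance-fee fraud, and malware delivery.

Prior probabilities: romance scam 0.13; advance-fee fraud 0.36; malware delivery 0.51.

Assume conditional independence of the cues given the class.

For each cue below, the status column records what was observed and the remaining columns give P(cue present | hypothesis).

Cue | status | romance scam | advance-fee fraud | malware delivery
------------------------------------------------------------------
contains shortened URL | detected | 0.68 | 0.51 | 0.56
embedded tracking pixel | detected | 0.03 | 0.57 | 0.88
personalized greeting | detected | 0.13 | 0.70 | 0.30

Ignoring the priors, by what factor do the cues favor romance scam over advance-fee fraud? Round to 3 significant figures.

0.0130

The Bayes factor is the ratio of the joint likelihoods of the cue pattern under the two hypotheses.
  romance scam: 0.68 × 0.03 × 0.13 = 0.002652
  advance-fee fraud: 0.51 × 0.57 × 0.70 = 0.20349
Bayes factor = 0.002652 / 0.20349 ≈ 0.0130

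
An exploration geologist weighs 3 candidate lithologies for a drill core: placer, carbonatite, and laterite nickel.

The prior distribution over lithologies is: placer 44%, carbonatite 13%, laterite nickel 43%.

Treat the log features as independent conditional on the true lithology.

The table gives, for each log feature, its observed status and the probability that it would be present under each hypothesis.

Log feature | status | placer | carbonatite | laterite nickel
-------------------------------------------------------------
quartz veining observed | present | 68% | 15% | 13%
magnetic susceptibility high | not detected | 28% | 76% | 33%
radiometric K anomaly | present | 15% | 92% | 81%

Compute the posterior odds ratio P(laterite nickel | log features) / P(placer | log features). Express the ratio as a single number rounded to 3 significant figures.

Unnormalized posterior weight (prior times the log feature likelihoods) for each of the two hypotheses (using 1 − P(present | H) for each absent log feature):
  laterite nickel: 0.43 × 0.13 × (1 − 0.33) × 0.81 = 0.030337
  placer: 0.44 × 0.68 × (1 − 0.28) × 0.15 = 0.032314
Posterior odds = 0.030337 / 0.032314 ≈ 0.939.

0.939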